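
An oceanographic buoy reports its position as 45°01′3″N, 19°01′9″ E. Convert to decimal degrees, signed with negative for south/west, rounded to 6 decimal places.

φ: 45° + 1/60 + 3/3600 = 45 + 0.016667 + 0.000833 = 45.0175000
N ⇒ keep positive
λ: 19 + 1/60 + 9/3600 = 19.0191667
E → positive

45.017500, 19.019167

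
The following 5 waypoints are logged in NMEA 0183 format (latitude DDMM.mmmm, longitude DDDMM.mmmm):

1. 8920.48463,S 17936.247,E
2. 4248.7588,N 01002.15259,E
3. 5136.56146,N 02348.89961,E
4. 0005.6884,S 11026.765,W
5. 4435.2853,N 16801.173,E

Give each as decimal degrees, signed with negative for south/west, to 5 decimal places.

1. -89.34141, 179.60412
2. 42.81265, 10.03588
3. 51.60936, 23.81499
4. -0.09481, -110.44608
5. 44.58809, 168.01955

Point 1:
  Latitude: degrees = first 2 digits = 89, minutes = 20.48463; 89 + 20.48463/60 = 89.341411
  hemisphere S, so the sign is −
  Longitude: split at 3 digits → 179° and 36.247′; 179 + 36.247/60 = 179.604117
  E → positive
Point 2:
  Lat: degrees = first 2 digits = 42, minutes = 48.7588; 42 + 48.7588/60 = 42.812647
  N ⇒ keep positive
  Longitude: degrees = first 3 digits = 10, minutes = 2.15259; 10 + 2.15259/60 = 10.035877
  E ⇒ keep positive
Point 3:
  Latitude: split at 2 digits → 51° and 36.56146′; 51 + 36.56146/60 = 51.609358
  N ⇒ keep positive
  λ: degrees = first 3 digits = 23, minutes = 48.89961; 23 + 48.89961/60 = 23.814994
  E ⇒ keep positive
Point 4:
  Lat: split at 2 digits → 00° and 5.6884′; 0 + 5.6884/60 = 0.094807
  hemisphere S, so the sign is −
  Longitude: split at 3 digits → 110° and 26.765′; 110 + 26.765/60 = 110.446083
  W ⇒ negate
Point 5:
  Latitude: split at 2 digits → 44° and 35.2853′; 44 + 35.2853/60 = 44.588088
  N ⇒ keep positive
  Longitude: degrees = first 3 digits = 168, minutes = 1.173; 168 + 1.173/60 = 168.019550
  E ⇒ keep positive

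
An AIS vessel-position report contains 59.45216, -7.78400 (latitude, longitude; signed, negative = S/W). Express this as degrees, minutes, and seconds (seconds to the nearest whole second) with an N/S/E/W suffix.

φ: 0.452160 × 60 = 27.12960′ → 27′, remainder × 60 = 7.78″
Longitude is negative → W; |value| = 7.784000
Lon: 0.784000° → 47.04000′; 0.04000 × 60 = 2.40″

59°27′8″ N, 7°47′2″ W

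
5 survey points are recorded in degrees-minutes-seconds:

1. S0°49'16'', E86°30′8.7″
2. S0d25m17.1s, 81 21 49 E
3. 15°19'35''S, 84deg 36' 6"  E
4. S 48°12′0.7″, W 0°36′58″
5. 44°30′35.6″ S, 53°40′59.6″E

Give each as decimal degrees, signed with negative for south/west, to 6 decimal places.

1. -0.821111, 86.502417
2. -0.421417, 81.363611
3. -15.326389, 84.601667
4. -48.200194, -0.616111
5. -44.509889, 53.683222

Point 1:
  Latitude: 49′ + 16″ = 49.26667′; 0 + 49.26667/60 = 0.8211111
  S ⇒ negate
  λ: 30′ + 8.7″ = 30.14500′; 86 + 30.14500/60 = 86.5024167
  E ⇒ keep positive
Point 2:
  Lat: 25′ + 17.1″ = 25.28500′; 0 + 25.28500/60 = 0.4214167
  hemisphere S, so the sign is −
  Longitude: 81 + 21/60 + 49/3600 = 81.3636111
  E → positive
Point 3:
  Lat: 15° + 19/60 + 35/3600 = 15 + 0.316667 + 0.009722 = 15.3263889
  S ⇒ negate
  Lon: 84° + 36/60 + 6/3600 = 84 + 0.600000 + 0.001667 = 84.6016667
  E → positive
Point 4:
  φ: 12′ + 0.7″ = 12.01167′; 48 + 12.01167/60 = 48.2001944
  S ⇒ negate
  Longitude: 0 + 36/60 + 58/3600 = 0.6161111
  hemisphere W, so the sign is −
Point 5:
  Latitude: 44° + 30/60 + 35.6/3600 = 44 + 0.500000 + 0.009889 = 44.5098889
  S ⇒ negate
  λ: 40′ + 59.6″ = 40.99333′; 53 + 40.99333/60 = 53.6832222
  E → positive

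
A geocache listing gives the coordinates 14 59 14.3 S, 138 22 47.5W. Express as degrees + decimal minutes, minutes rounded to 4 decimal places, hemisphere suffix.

φ: 59 + 14.3/60 = 59.238333′
λ: 22 + 47.5/60 = 22.791667′

14° 59.2383′ S, 138° 22.7917′ W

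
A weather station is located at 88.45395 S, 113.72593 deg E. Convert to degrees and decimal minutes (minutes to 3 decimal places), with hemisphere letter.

Latitude: 88° + 0.453950 × 60 = 88° 27.23700′
Longitude: minutes = (113.725930 − 113) × 60 = 43.55580

88° 27.237′ S, 113° 43.556′ E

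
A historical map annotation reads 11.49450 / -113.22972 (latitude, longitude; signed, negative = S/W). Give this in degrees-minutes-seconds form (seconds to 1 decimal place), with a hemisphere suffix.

11°29′40.2″ N, 113°13′47.0″ W

φ: 0.494500 × 60 = 29.67000′ → 29′, remainder × 60 = 40.200″
Longitude is negative → W; |value| = 113.229720
Lon: 0.229720 × 60 = 13.78320′ → 13′, remainder × 60 = 46.992″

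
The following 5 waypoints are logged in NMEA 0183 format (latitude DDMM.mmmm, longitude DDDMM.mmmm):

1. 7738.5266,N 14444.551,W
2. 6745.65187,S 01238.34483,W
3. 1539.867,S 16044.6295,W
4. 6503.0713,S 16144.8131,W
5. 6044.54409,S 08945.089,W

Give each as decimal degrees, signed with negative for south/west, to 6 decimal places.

1. 77.642110, -144.742517
2. -67.760865, -12.639081
3. -15.664450, -160.743825
4. -65.051188, -161.746885
5. -60.742402, -89.751483

Point 1:
  Lat: degrees = first 2 digits = 77, minutes = 38.5266; 77 + 38.5266/60 = 77.6421100
  N ⇒ keep positive
  Lon: degrees = first 3 digits = 144, minutes = 44.551; 144 + 44.551/60 = 144.7425167
  hemisphere W, so the sign is −
Point 2:
  φ: degrees = first 2 digits = 67, minutes = 45.65187; 67 + 45.65187/60 = 67.7608645
  S ⇒ negate
  Lon: split at 3 digits → 012° and 38.34483′; 12 + 38.34483/60 = 12.6390805
  W ⇒ negate
Point 3:
  Lat: split at 2 digits → 15° and 39.867′; 15 + 39.867/60 = 15.6644500
  S → negative
  Longitude: degrees = first 3 digits = 160, minutes = 44.6295; 160 + 44.6295/60 = 160.7438250
  hemisphere W, so the sign is −
Point 4:
  φ: split at 2 digits → 65° and 3.0713′; 65 + 3.0713/60 = 65.0511883
  hemisphere S, so the sign is −
  Longitude: degrees = first 3 digits = 161, minutes = 44.8131; 161 + 44.8131/60 = 161.7468850
  W ⇒ negate
Point 5:
  φ: degrees = first 2 digits = 60, minutes = 44.54409; 60 + 44.54409/60 = 60.7424015
  hemisphere S, so the sign is −
  Longitude: degrees = first 3 digits = 89, minutes = 45.089; 89 + 45.089/60 = 89.7514833
  hemisphere W, so the sign is −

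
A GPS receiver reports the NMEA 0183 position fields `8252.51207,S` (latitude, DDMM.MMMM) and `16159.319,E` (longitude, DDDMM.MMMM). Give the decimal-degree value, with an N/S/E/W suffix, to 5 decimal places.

Lat: split at 2 digits → 82° and 52.51207′; 82 + 52.51207/60 = 82.875201
λ: split at 3 digits → 161° and 59.319′; 161 + 59.319/60 = 161.988650

82.87520° S, 161.98865° E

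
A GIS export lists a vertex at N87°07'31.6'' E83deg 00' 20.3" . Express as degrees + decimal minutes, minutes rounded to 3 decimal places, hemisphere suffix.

Lat: seconds/60 = 0.52667; minutes = 7 + 0.52667 = 7.52667
Lon: seconds/60 = 0.33833; minutes = 0 + 0.33833 = 0.33833

87° 7.527′ N, 83° 0.338′ E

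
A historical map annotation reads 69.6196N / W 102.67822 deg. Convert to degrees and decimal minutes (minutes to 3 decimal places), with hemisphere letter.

Lat: 69° + 0.619600 × 60 = 69° 37.17600′
Longitude: 102° + 0.678220 × 60 = 102° 40.69320′

69° 37.176′ N, 102° 40.693′ W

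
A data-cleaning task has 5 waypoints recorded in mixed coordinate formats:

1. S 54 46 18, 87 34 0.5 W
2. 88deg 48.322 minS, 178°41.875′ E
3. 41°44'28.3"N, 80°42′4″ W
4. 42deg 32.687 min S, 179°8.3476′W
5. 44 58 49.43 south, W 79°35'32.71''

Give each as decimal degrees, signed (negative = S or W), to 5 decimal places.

Point 1:
  Latitude: 54° + 46/60 + 18/3600 = 54 + 0.766667 + 0.005000 = 54.771667
  hemisphere S, so the sign is −
  Lon: 87° + 34/60 + 0.5/3600 = 87 + 0.566667 + 0.000139 = 87.566806
  W ⇒ negate
Point 2:
  Latitude: 88 + 48.322/60 = 88.805367
  hemisphere S, so the sign is −
  λ: 178 + 41.875/60 = 178.697917
  E → positive
Point 3:
  φ: 44′ + 28.3″ = 44.47167′; 41 + 44.47167/60 = 41.741194
  N ⇒ keep positive
  λ: 80 + 42/60 + 4/3600 = 80.701111
  W → negative
Point 4:
  Lat: 32.687′ = 0.544783°; total 42.544783
  hemisphere S, so the sign is −
  Longitude: 8.3476′ = 0.139127°; total 179.139127
  W → negative
Point 5:
  φ: 58′ + 49.43″ = 58.82383′; 44 + 58.82383/60 = 44.980397
  S → negative
  Lon: 35′ + 32.71″ = 35.54517′; 79 + 35.54517/60 = 79.592419
  W → negative

1. -54.77167, -87.56681
2. -88.80537, 178.69792
3. 41.74119, -80.70111
4. -42.54478, -179.13913
5. -44.98040, -79.59242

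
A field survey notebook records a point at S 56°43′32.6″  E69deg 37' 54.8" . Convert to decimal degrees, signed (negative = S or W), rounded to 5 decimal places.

-56.72572, 69.63189

Latitude: 56° + 43/60 + 32.6/3600 = 56 + 0.716667 + 0.009056 = 56.725722
S ⇒ negate
Lon: 69 + 37/60 + 54.8/3600 = 69.631889
E ⇒ keep positive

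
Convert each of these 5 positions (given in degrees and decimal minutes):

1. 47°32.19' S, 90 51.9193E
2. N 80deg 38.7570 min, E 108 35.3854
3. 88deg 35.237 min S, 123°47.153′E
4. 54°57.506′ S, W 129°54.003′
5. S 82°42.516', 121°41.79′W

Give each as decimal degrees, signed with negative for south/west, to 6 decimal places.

Point 1:
  Lat: 47 + 32.19/60 = 47.5365000
  S → negative
  λ: 51.9193′ = 0.865322°; total 90.8653217
  E ⇒ keep positive
Point 2:
  φ: 80 + 38.757/60 = 80.6459500
  N ⇒ keep positive
  Longitude: 108 + 35.3854/60 = 108.5897567
  E → positive
Point 3:
  Latitude: 88 + 35.237/60 = 88.5872833
  S ⇒ negate
  λ: 47.153′ = 0.785883°; total 123.7858833
  E ⇒ keep positive
Point 4:
  Latitude: 54 + 57.506/60 = 54.9584333
  S → negative
  Longitude: 129 + 54.003/60 = 129.9000500
  hemisphere W, so the sign is −
Point 5:
  Lat: 42.516′ = 0.708600°; total 82.7086000
  S ⇒ negate
  λ: 41.79′ = 0.696500°; total 121.6965000
  W → negative

1. -47.536500, 90.865322
2. 80.645950, 108.589757
3. -88.587283, 123.785883
4. -54.958433, -129.900050
5. -82.708600, -121.696500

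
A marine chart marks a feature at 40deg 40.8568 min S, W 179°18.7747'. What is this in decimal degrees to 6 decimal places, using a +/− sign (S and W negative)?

φ: 40.8568′ = 0.680947°; total 40.6809467
S ⇒ negate
λ: 18.7747′ = 0.312912°; total 179.3129117
hemisphere W, so the sign is −

-40.680947, -179.312912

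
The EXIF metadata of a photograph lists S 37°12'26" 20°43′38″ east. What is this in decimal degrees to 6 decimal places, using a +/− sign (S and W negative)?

-37.207222, 20.727222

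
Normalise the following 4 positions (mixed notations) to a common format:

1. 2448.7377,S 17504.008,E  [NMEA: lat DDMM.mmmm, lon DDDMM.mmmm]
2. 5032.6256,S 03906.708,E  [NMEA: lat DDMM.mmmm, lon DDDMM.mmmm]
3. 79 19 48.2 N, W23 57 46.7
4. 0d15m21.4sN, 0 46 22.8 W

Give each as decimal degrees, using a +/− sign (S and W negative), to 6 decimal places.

1. -24.812295, 175.066800
2. -50.543760, 39.111800
3. 79.330056, -23.962972
4. 0.255944, -0.773000

Point 1:
  Latitude: degrees = first 2 digits = 24, minutes = 48.7377; 24 + 48.7377/60 = 24.8122950
  S ⇒ negate
  λ: degrees = first 3 digits = 175, minutes = 4.008; 175 + 4.008/60 = 175.0668000
  E → positive
Point 2:
  Latitude: split at 2 digits → 50° and 32.6256′; 50 + 32.6256/60 = 50.5437600
  S ⇒ negate
  Longitude: split at 3 digits → 039° and 6.708′; 39 + 6.708/60 = 39.1118000
  E → positive
Point 3:
  φ: 79 + 19/60 + 48.2/3600 = 79.3300556
  N ⇒ keep positive
  Lon: 57′ + 46.7″ = 57.77833′; 23 + 57.77833/60 = 23.9629722
  W ⇒ negate
Point 4:
  φ: 0° + 15/60 + 21.4/3600 = 0 + 0.250000 + 0.005944 = 0.2559444
  N → positive
  Longitude: 46′ + 22.8″ = 46.38000′; 0 + 46.38000/60 = 0.7730000
  W → negative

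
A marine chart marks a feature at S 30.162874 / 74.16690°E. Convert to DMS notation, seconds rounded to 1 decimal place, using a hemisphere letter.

Lat: 0.162874 × 60 = 9.77244′ → 9′, remainder × 60 = 46.346″
Longitude: 0.166900° → 10.01400′; 0.01400 × 60 = 0.840″

30°09′46.3″ S, 74°10′0.8″ E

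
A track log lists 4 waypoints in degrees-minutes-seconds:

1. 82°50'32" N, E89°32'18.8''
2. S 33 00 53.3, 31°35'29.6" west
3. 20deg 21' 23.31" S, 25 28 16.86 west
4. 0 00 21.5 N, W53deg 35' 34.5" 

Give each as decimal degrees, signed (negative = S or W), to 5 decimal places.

1. 82.84222, 89.53856
2. -33.01481, -31.59156
3. -20.35648, -25.47135
4. 0.00597, -53.59292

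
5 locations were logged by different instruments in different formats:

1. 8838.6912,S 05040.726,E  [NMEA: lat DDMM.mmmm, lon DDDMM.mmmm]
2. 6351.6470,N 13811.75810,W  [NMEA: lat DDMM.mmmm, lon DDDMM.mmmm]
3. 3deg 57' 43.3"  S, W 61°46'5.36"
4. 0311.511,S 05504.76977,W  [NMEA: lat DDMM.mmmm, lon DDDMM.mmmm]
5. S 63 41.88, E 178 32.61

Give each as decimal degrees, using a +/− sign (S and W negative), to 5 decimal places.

Point 1:
  φ: degrees = first 2 digits = 88, minutes = 38.6912; 88 + 38.6912/60 = 88.644853
  S → negative
  λ: degrees = first 3 digits = 50, minutes = 40.726; 50 + 40.726/60 = 50.678767
  E → positive
Point 2:
  φ: degrees = first 2 digits = 63, minutes = 51.647; 63 + 51.647/60 = 63.860783
  N ⇒ keep positive
  λ: split at 3 digits → 138° and 11.7581′; 138 + 11.7581/60 = 138.195968
  W → negative
Point 3:
  φ: 3 + 57/60 + 43.3/3600 = 3.962028
  S → negative
  Longitude: 46′ + 5.36″ = 46.08933′; 61 + 46.08933/60 = 61.768156
  hemisphere W, so the sign is −
Point 4:
  Lat: degrees = first 2 digits = 3, minutes = 11.511; 3 + 11.511/60 = 3.191850
  hemisphere S, so the sign is −
  λ: degrees = first 3 digits = 55, minutes = 4.76977; 55 + 4.76977/60 = 55.079496
  W ⇒ negate
Point 5:
  Lat: 41.88′ = 0.698000°; total 63.698000
  S ⇒ negate
  Lon: 32.61′ = 0.543500°; total 178.543500
  E ⇒ keep positive

1. -88.64485, 50.67877
2. 63.86078, -138.19597
3. -3.96203, -61.76816
4. -3.19185, -55.07950
5. -63.69800, 178.54350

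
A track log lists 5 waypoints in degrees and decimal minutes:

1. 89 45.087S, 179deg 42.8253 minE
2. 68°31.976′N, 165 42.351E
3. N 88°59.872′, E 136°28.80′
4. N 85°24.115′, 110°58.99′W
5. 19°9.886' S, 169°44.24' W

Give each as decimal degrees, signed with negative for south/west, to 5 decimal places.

Point 1:
  φ: 89 + 45.087/60 = 89.751450
  S → negative
  Lon: 42.8253′ = 0.713755°; total 179.713755
  E ⇒ keep positive
Point 2:
  Latitude: 68 + 31.976/60 = 68.532933
  N → positive
  Lon: 165 + 42.351/60 = 165.705850
  E → positive
Point 3:
  Lat: 88 + 59.872/60 = 88.997867
  N ⇒ keep positive
  Lon: 136 + 28.8/60 = 136.480000
  E → positive
Point 4:
  Latitude: 85 + 24.115/60 = 85.401917
  N → positive
  Lon: 110 + 58.99/60 = 110.983167
  hemisphere W, so the sign is −
Point 5:
  φ: 9.886′ = 0.164767°; total 19.164767
  S ⇒ negate
  λ: 44.24′ = 0.737333°; total 169.737333
  hemisphere W, so the sign is −

1. -89.75145, 179.71376
2. 68.53293, 165.70585
3. 88.99787, 136.48000
4. 85.40192, -110.98317
5. -19.16477, -169.73733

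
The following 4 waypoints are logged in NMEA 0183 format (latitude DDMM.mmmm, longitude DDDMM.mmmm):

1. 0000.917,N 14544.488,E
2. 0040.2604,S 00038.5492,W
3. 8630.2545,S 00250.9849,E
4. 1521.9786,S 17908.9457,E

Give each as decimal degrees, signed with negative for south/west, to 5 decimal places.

1. 0.01528, 145.74147
2. -0.67101, -0.64249
3. -86.50424, 2.84975
4. -15.36631, 179.14910

Point 1:
  Lat: split at 2 digits → 00° and 0.917′; 0 + 0.917/60 = 0.015283
  N → positive
  Longitude: degrees = first 3 digits = 145, minutes = 44.488; 145 + 44.488/60 = 145.741467
  E → positive
Point 2:
  φ: degrees = first 2 digits = 0, minutes = 40.2604; 0 + 40.2604/60 = 0.671007
  S ⇒ negate
  Lon: degrees = first 3 digits = 0, minutes = 38.5492; 0 + 38.5492/60 = 0.642487
  hemisphere W, so the sign is −
Point 3:
  Latitude: degrees = first 2 digits = 86, minutes = 30.2545; 86 + 30.2545/60 = 86.504242
  S → negative
  Lon: degrees = first 3 digits = 2, minutes = 50.9849; 2 + 50.9849/60 = 2.849748
  E → positive
Point 4:
  Lat: degrees = first 2 digits = 15, minutes = 21.9786; 15 + 21.9786/60 = 15.366310
  S ⇒ negate
  λ: degrees = first 3 digits = 179, minutes = 8.9457; 179 + 8.9457/60 = 179.149095
  E ⇒ keep positive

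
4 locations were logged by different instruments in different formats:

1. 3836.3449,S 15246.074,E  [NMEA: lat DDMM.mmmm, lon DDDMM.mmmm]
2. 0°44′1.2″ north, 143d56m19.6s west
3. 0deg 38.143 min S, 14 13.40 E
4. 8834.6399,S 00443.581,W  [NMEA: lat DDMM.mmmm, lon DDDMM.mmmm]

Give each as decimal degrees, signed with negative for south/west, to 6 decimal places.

1. -38.605748, 152.767900
2. 0.733667, -143.938778
3. -0.635717, 14.223333
4. -88.577332, -4.726350

Point 1:
  Latitude: split at 2 digits → 38° and 36.3449′; 38 + 36.3449/60 = 38.6057483
  S → negative
  λ: split at 3 digits → 152° and 46.074′; 152 + 46.074/60 = 152.7679000
  E → positive
Point 2:
  φ: 0 + 44/60 + 1.2/3600 = 0.7336667
  N ⇒ keep positive
  λ: 143 + 56/60 + 19.6/3600 = 143.9387778
  W ⇒ negate
Point 3:
  Latitude: 38.143′ = 0.635717°; total 0.6357167
  hemisphere S, so the sign is −
  Longitude: 14 + 13.4/60 = 14.2233333
  E ⇒ keep positive
Point 4:
  φ: split at 2 digits → 88° and 34.6399′; 88 + 34.6399/60 = 88.5773317
  S → negative
  Longitude: degrees = first 3 digits = 4, minutes = 43.581; 4 + 43.581/60 = 4.7263500
  W ⇒ negate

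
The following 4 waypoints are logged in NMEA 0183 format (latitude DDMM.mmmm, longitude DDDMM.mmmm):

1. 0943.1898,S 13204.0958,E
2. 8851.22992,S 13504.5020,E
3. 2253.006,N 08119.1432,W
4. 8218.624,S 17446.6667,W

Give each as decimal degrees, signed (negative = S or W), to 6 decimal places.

1. -9.719830, 132.068263
2. -88.853832, 135.075033
3. 22.883433, -81.319053
4. -82.310400, -174.777778

Point 1:
  Lat: split at 2 digits → 09° and 43.1898′; 9 + 43.1898/60 = 9.7198300
  hemisphere S, so the sign is −
  Longitude: split at 3 digits → 132° and 4.0958′; 132 + 4.0958/60 = 132.0682633
  E ⇒ keep positive
Point 2:
  φ: split at 2 digits → 88° and 51.22992′; 88 + 51.22992/60 = 88.8538320
  S ⇒ negate
  Lon: degrees = first 3 digits = 135, minutes = 4.502; 135 + 4.502/60 = 135.0750333
  E ⇒ keep positive
Point 3:
  Latitude: split at 2 digits → 22° and 53.006′; 22 + 53.006/60 = 22.8834333
  N ⇒ keep positive
  Lon: degrees = first 3 digits = 81, minutes = 19.1432; 81 + 19.1432/60 = 81.3190533
  W ⇒ negate
Point 4:
  Lat: split at 2 digits → 82° and 18.624′; 82 + 18.624/60 = 82.3104000
  hemisphere S, so the sign is −
  Lon: split at 3 digits → 174° and 46.6667′; 174 + 46.6667/60 = 174.7777783
  W ⇒ negate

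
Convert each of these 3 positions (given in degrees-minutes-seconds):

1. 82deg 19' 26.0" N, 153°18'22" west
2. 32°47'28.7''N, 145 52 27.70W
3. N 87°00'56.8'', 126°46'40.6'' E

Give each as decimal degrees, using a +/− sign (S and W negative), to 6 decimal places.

1. 82.323889, -153.306111
2. 32.791306, -145.874361
3. 87.015778, 126.777944

Point 1:
  Lat: 82 + 19/60 + 26/3600 = 82.3238889
  N → positive
  Longitude: 153 + 18/60 + 22/3600 = 153.3061111
  W → negative
Point 2:
  φ: 47′ + 28.7″ = 47.47833′; 32 + 47.47833/60 = 32.7913056
  N ⇒ keep positive
  λ: 145 + 52/60 + 27.7/3600 = 145.8743611
  W ⇒ negate
Point 3:
  Lat: 87° + 0/60 + 56.8/3600 = 87 + 0.000000 + 0.015778 = 87.0157778
  N → positive
  Longitude: 46′ + 40.6″ = 46.67667′; 126 + 46.67667/60 = 126.7779444
  E → positive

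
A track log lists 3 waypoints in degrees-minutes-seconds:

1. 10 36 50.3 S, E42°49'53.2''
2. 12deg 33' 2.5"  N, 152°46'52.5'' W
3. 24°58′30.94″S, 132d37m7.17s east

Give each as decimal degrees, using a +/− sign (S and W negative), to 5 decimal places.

1. -10.61397, 42.83144
2. 12.55069, -152.78125
3. -24.97526, 132.61866

Point 1:
  φ: 10 + 36/60 + 50.3/3600 = 10.613972
  S ⇒ negate
  λ: 42° + 49/60 + 53.2/3600 = 42 + 0.816667 + 0.014778 = 42.831444
  E → positive
Point 2:
  φ: 12° + 33/60 + 2.5/3600 = 12 + 0.550000 + 0.000694 = 12.550694
  N ⇒ keep positive
  λ: 152° + 46/60 + 52.5/3600 = 152 + 0.766667 + 0.014583 = 152.781250
  W ⇒ negate
Point 3:
  φ: 24 + 58/60 + 30.94/3600 = 24.975261
  S → negative
  Lon: 132° + 37/60 + 7.17/3600 = 132 + 0.616667 + 0.001992 = 132.618658
  E → positive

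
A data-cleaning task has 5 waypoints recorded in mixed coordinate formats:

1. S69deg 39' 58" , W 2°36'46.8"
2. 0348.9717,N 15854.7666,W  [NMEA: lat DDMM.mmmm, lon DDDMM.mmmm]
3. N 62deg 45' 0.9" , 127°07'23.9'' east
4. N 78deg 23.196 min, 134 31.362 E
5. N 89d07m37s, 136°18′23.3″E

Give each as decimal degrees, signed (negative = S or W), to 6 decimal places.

Point 1:
  φ: 69° + 39/60 + 58/3600 = 69 + 0.650000 + 0.016111 = 69.6661111
  hemisphere S, so the sign is −
  λ: 2° + 36/60 + 46.8/3600 = 2 + 0.600000 + 0.013000 = 2.6130000
  W ⇒ negate
Point 2:
  φ: split at 2 digits → 03° and 48.9717′; 3 + 48.9717/60 = 3.8161950
  N → positive
  λ: split at 3 digits → 158° and 54.7666′; 158 + 54.7666/60 = 158.9127767
  W ⇒ negate
Point 3:
  φ: 62 + 45/60 + 0.9/3600 = 62.7502500
  N → positive
  Longitude: 7′ + 23.9″ = 7.39833′; 127 + 7.39833/60 = 127.1233056
  E ⇒ keep positive
Point 4:
  φ: 78 + 23.196/60 = 78.3866000
  N → positive
  Longitude: 134 + 31.362/60 = 134.5227000
  E → positive
Point 5:
  Latitude: 7′ + 37″ = 7.61667′; 89 + 7.61667/60 = 89.1269444
  N → positive
  Lon: 136 + 18/60 + 23.3/3600 = 136.3064722
  E ⇒ keep positive

1. -69.666111, -2.613000
2. 3.816195, -158.912777
3. 62.750250, 127.123306
4. 78.386600, 134.522700
5. 89.126944, 136.306472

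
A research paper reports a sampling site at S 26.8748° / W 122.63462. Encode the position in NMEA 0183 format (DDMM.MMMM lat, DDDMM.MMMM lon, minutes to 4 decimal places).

2652.4880,S / 12238.0772,W

Lat: 26° + 0.874800 × 60 = 26° 52.488000′
Lon: 122° + 0.634620 × 60 = 122° 38.077200′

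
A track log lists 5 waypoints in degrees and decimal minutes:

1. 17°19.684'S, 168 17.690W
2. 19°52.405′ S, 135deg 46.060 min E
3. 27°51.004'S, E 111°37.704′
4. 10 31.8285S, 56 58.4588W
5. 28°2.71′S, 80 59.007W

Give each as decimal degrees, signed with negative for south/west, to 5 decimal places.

1. -17.32807, -168.29483
2. -19.87342, 135.76767
3. -27.85007, 111.62840
4. -10.53048, -56.97431
5. -28.04517, -80.98345

Point 1:
  Lat: 19.684′ = 0.328067°; total 17.328067
  S → negative
  Longitude: 168 + 17.69/60 = 168.294833
  W ⇒ negate
Point 2:
  Lat: 19 + 52.405/60 = 19.873417
  S → negative
  Lon: 135 + 46.06/60 = 135.767667
  E ⇒ keep positive
Point 3:
  Latitude: 51.004′ = 0.850067°; total 27.850067
  S → negative
  λ: 37.704′ = 0.628400°; total 111.628400
  E ⇒ keep positive
Point 4:
  Latitude: 10 + 31.8285/60 = 10.530475
  hemisphere S, so the sign is −
  λ: 58.4588′ = 0.974313°; total 56.974313
  W → negative
Point 5:
  Lat: 28 + 2.71/60 = 28.045167
  S → negative
  λ: 80 + 59.007/60 = 80.983450
  W → negative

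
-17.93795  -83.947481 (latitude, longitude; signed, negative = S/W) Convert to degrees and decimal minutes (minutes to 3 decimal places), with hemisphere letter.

17° 56.277′ S, 83° 56.849′ W

Latitude is negative → S; |value| = 17.937950
φ: 17° + 0.937950 × 60 = 17° 56.27700′
Longitude is negative → W; |value| = 83.947481
Lon: fractional part 0.947481 → 56.84886 minutes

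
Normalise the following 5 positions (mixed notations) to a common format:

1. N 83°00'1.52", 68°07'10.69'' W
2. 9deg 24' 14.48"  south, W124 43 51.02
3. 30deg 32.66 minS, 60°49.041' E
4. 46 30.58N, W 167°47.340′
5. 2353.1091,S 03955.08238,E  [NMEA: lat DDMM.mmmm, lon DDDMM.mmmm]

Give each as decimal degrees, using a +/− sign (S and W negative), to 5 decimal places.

Point 1:
  φ: 83 + 0/60 + 1.52/3600 = 83.000422
  N → positive
  Longitude: 7′ + 10.69″ = 7.17817′; 68 + 7.17817/60 = 68.119636
  hemisphere W, so the sign is −
Point 2:
  Lat: 24′ + 14.48″ = 24.24133′; 9 + 24.24133/60 = 9.404022
  S ⇒ negate
  Longitude: 124 + 43/60 + 51.02/3600 = 124.730839
  W → negative
Point 3:
  Latitude: 32.66′ = 0.544333°; total 30.544333
  S → negative
  λ: 49.041′ = 0.817350°; total 60.817350
  E → positive
Point 4:
  Lat: 46 + 30.58/60 = 46.509667
  N ⇒ keep positive
  λ: 47.34′ = 0.789000°; total 167.789000
  W → negative
Point 5:
  Lat: split at 2 digits → 23° and 53.1091′; 23 + 53.1091/60 = 23.885152
  hemisphere S, so the sign is −
  Lon: split at 3 digits → 039° and 55.08238′; 39 + 55.08238/60 = 39.918040
  E ⇒ keep positive

1. 83.00042, -68.11964
2. -9.40402, -124.73084
3. -30.54433, 60.81735
4. 46.50967, -167.78900
5. -23.88515, 39.91804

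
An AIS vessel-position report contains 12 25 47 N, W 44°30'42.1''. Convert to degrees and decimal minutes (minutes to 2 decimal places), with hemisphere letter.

12° 25.78′ N, 44° 30.70′ W

Latitude: 25 + 47/60 = 25.7833′
Longitude: seconds/60 = 0.70167; minutes = 30 + 0.70167 = 30.7017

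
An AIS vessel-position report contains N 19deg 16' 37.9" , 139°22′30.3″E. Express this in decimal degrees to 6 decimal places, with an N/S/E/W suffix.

19.277194° N, 139.375083° E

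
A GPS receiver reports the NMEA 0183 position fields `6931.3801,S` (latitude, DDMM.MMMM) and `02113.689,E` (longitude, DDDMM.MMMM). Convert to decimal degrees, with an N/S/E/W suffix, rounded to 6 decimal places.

Lat: split at 2 digits → 69° and 31.3801′; 69 + 31.3801/60 = 69.5230017
Lon: degrees = first 3 digits = 21, minutes = 13.689; 21 + 13.689/60 = 21.2281500

69.523002° S, 21.228150° E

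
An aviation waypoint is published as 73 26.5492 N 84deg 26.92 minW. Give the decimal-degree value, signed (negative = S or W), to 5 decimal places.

73.44249, -84.44867

Latitude: 73 + 26.5492/60 = 73.442487
N ⇒ keep positive
λ: 84 + 26.92/60 = 84.448667
W → negative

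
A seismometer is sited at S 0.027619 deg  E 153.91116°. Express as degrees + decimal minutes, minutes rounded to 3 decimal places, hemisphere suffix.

0° 1.657′ S, 153° 54.670′ E

φ: fractional part 0.027619 → 1.65714 minutes
Lon: 153° + 0.911160 × 60 = 153° 54.66960′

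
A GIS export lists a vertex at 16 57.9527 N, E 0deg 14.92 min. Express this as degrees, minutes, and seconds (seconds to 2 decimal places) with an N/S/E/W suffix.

φ: 57.95270′ → 57′ and 0.95270 × 60 = 57.1620″
Longitude: 14.92000′ → 14′ and 0.92000 × 60 = 55.2000″

16°57′57.16″ N, 0°14′55.20″ E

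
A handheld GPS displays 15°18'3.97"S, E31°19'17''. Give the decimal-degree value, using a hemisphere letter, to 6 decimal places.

15.301103° S, 31.321389° E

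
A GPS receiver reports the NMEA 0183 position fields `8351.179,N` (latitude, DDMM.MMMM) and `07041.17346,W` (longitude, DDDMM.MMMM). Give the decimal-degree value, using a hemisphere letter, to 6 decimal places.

83.852983° N, 70.686224° W

Lat: split at 2 digits → 83° and 51.179′; 83 + 51.179/60 = 83.8529833
Lon: split at 3 digits → 070° and 41.17346′; 70 + 41.17346/60 = 70.6862243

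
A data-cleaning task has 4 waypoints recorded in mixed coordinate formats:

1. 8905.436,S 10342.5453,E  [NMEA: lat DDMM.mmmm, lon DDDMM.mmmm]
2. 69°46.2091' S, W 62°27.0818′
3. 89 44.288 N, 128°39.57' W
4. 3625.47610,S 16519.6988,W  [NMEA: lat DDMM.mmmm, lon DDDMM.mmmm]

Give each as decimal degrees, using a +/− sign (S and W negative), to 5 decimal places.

Point 1:
  Lat: degrees = first 2 digits = 89, minutes = 5.436; 89 + 5.436/60 = 89.090600
  S → negative
  λ: split at 3 digits → 103° and 42.5453′; 103 + 42.5453/60 = 103.709088
  E → positive
Point 2:
  Latitude: 46.2091′ = 0.770152°; total 69.770152
  S → negative
  Lon: 62 + 27.0818/60 = 62.451363
  W → negative
Point 3:
  φ: 44.288′ = 0.738133°; total 89.738133
  N ⇒ keep positive
  Longitude: 128 + 39.57/60 = 128.659500
  hemisphere W, so the sign is −
Point 4:
  Lat: degrees = first 2 digits = 36, minutes = 25.4761; 36 + 25.4761/60 = 36.424602
  S ⇒ negate
  λ: degrees = first 3 digits = 165, minutes = 19.6988; 165 + 19.6988/60 = 165.328313
  W → negative

1. -89.09060, 103.70909
2. -69.77015, -62.45136
3. 89.73813, -128.65950
4. -36.42460, -165.32831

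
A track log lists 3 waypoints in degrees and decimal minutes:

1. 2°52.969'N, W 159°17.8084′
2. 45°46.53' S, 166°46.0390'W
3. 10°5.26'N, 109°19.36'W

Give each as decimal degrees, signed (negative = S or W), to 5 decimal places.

Point 1:
  φ: 2 + 52.969/60 = 2.882817
  N → positive
  Lon: 17.8084′ = 0.296807°; total 159.296807
  hemisphere W, so the sign is −
Point 2:
  Latitude: 46.53′ = 0.775500°; total 45.775500
  S → negative
  Longitude: 46.039′ = 0.767317°; total 166.767317
  W ⇒ negate
Point 3:
  Latitude: 10 + 5.26/60 = 10.087667
  N → positive
  λ: 109 + 19.36/60 = 109.322667
  W ⇒ negate

1. 2.88282, -159.29681
2. -45.77550, -166.76732
3. 10.08767, -109.32267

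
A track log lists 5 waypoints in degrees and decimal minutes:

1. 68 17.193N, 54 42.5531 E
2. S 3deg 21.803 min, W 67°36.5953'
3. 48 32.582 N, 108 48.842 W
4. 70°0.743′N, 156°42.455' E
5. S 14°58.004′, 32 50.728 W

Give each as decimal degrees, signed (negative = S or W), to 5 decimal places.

Point 1:
  φ: 17.193′ = 0.286550°; total 68.286550
  N → positive
  λ: 42.5531′ = 0.709218°; total 54.709218
  E → positive
Point 2:
  φ: 3 + 21.803/60 = 3.363383
  hemisphere S, so the sign is −
  Longitude: 36.5953′ = 0.609922°; total 67.609922
  hemisphere W, so the sign is −
Point 3:
  Latitude: 32.582′ = 0.543033°; total 48.543033
  N → positive
  Lon: 108 + 48.842/60 = 108.814033
  W ⇒ negate
Point 4:
  φ: 70 + 0.743/60 = 70.012383
  N → positive
  λ: 156 + 42.455/60 = 156.707583
  E → positive
Point 5:
  Latitude: 14 + 58.004/60 = 14.966733
  S ⇒ negate
  Lon: 50.728′ = 0.845467°; total 32.845467
  W ⇒ negate

1. 68.28655, 54.70922
2. -3.36338, -67.60992
3. 48.54303, -108.81403
4. 70.01238, 156.70758
5. -14.96673, -32.84547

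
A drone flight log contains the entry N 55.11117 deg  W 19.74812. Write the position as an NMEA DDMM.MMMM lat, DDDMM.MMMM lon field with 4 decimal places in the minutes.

5506.6702,N / 01944.8872,W

Lat: fractional part 0.111170 → 6.670200 minutes
Longitude: minutes = (19.748120 − 19) × 60 = 44.887200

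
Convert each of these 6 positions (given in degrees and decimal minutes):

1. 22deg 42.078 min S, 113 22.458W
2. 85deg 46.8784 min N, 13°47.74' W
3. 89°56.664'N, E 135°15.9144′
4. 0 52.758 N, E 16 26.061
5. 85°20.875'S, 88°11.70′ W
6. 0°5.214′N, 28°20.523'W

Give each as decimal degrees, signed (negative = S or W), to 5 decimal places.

Point 1:
  Lat: 42.078′ = 0.701300°; total 22.701300
  S → negative
  Lon: 22.458′ = 0.374300°; total 113.374300
  hemisphere W, so the sign is −
Point 2:
  Latitude: 46.8784′ = 0.781307°; total 85.781307
  N → positive
  λ: 47.74′ = 0.795667°; total 13.795667
  W → negative
Point 3:
  Lat: 56.664′ = 0.944400°; total 89.944400
  N ⇒ keep positive
  λ: 135 + 15.9144/60 = 135.265240
  E → positive
Point 4:
  Lat: 0 + 52.758/60 = 0.879300
  N → positive
  Longitude: 26.061′ = 0.434350°; total 16.434350
  E ⇒ keep positive
Point 5:
  Lat: 85 + 20.875/60 = 85.347917
  hemisphere S, so the sign is −
  λ: 11.7′ = 0.195000°; total 88.195000
  W → negative
Point 6:
  φ: 0 + 5.214/60 = 0.086900
  N → positive
  Longitude: 20.523′ = 0.342050°; total 28.342050
  W ⇒ negate

1. -22.70130, -113.37430
2. 85.78131, -13.79567
3. 89.94440, 135.26524
4. 0.87930, 16.43435
5. -85.34792, -88.19500
6. 0.08690, -28.34205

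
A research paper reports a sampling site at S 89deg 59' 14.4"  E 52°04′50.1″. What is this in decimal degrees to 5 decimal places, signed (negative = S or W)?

-89.98733, 52.08058

Lat: 59′ + 14.4″ = 59.24000′; 89 + 59.24000/60 = 89.987333
S → negative
Lon: 52° + 4/60 + 50.1/3600 = 52 + 0.066667 + 0.013917 = 52.080583
E → positive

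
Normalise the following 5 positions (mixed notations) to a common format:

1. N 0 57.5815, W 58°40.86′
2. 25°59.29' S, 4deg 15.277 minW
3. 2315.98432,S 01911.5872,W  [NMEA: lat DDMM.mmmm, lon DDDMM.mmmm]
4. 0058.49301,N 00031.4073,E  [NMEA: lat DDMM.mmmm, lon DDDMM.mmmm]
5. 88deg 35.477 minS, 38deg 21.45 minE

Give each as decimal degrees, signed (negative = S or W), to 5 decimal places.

1. 0.95969, -58.68100
2. -25.98817, -4.25462
3. -23.26641, -19.19312
4. 0.97488, 0.52346
5. -88.59128, 38.35750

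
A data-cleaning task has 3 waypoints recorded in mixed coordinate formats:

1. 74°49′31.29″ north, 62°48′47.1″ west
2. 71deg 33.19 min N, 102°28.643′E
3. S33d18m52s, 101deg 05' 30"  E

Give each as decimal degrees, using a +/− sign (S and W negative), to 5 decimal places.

Point 1:
  φ: 49′ + 31.29″ = 49.52150′; 74 + 49.52150/60 = 74.825358
  N ⇒ keep positive
  Lon: 62 + 48/60 + 47.1/3600 = 62.813083
  W ⇒ negate
Point 2:
  Lat: 71 + 33.19/60 = 71.553167
  N → positive
  Lon: 102 + 28.643/60 = 102.477383
  E → positive
Point 3:
  φ: 33 + 18/60 + 52/3600 = 33.314444
  hemisphere S, so the sign is −
  λ: 5′ + 30″ = 5.50000′; 101 + 5.50000/60 = 101.091667
  E → positive

1. 74.82536, -62.81308
2. 71.55317, 102.47738
3. -33.31444, 101.09167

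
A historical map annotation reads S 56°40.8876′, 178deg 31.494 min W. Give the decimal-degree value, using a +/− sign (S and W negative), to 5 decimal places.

-56.68146, -178.52490

Lat: 56 + 40.8876/60 = 56.681460
S → negative
Lon: 31.494′ = 0.524900°; total 178.524900
hemisphere W, so the sign is −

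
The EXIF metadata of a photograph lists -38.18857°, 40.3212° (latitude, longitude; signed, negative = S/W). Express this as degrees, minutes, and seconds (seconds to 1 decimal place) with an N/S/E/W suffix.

38°11′18.9″ S, 40°19′16.3″ E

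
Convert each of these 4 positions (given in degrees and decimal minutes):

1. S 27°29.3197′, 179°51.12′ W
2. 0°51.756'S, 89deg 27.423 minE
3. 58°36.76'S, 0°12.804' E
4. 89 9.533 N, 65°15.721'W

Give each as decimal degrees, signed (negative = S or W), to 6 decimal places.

1. -27.488662, -179.852000
2. -0.862600, 89.457050
3. -58.612667, 0.213400
4. 89.158883, -65.262017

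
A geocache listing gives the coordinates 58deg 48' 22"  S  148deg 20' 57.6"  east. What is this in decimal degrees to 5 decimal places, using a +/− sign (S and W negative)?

-58.80611, 148.34933

φ: 48′ + 22″ = 48.36667′; 58 + 48.36667/60 = 58.806111
S ⇒ negate
Lon: 148° + 20/60 + 57.6/3600 = 148 + 0.333333 + 0.016000 = 148.349333
E ⇒ keep positive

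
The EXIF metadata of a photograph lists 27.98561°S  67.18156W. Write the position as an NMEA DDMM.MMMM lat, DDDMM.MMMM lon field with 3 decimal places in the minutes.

2759.137,S / 06710.894,W

Latitude: minutes = (27.985610 − 27) × 60 = 59.13660
Longitude: minutes = (67.181560 − 67) × 60 = 10.89360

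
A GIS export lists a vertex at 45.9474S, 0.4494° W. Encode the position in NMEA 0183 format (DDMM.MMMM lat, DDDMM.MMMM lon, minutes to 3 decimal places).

4556.844,S / 00026.964,W

Lat: fractional part 0.947400 → 56.84400 minutes
λ: 0° + 0.449400 × 60 = 0° 26.96400′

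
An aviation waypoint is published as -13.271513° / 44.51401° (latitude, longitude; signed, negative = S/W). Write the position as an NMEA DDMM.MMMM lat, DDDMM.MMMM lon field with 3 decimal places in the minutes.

1316.291,S / 04430.841,E

Latitude is negative → S; |value| = 13.271513
φ: 13° + 0.271513 × 60 = 13° 16.29078′
Lon: fractional part 0.514010 → 30.84060 minutes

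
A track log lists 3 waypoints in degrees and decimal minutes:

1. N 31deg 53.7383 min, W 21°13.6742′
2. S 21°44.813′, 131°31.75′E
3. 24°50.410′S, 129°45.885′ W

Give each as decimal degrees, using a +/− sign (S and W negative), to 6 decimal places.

1. 31.895638, -21.227903
2. -21.746883, 131.529167
3. -24.840167, -129.764750

Point 1:
  Latitude: 53.7383′ = 0.895638°; total 31.8956383
  N ⇒ keep positive
  Lon: 13.6742′ = 0.227903°; total 21.2279033
  W ⇒ negate
Point 2:
  Lat: 21 + 44.813/60 = 21.7468833
  S → negative
  λ: 31.75′ = 0.529167°; total 131.5291667
  E ⇒ keep positive
Point 3:
  Latitude: 50.41′ = 0.840167°; total 24.8401667
  S ⇒ negate
  λ: 129 + 45.885/60 = 129.7647500
  W → negative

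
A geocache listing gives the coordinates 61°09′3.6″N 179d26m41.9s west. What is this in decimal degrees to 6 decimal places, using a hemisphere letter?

61.151000° N, 179.444972° W

φ: 61° + 9/60 + 3.6/3600 = 61 + 0.150000 + 0.001000 = 61.1510000
Longitude: 179 + 26/60 + 41.9/3600 = 179.4449722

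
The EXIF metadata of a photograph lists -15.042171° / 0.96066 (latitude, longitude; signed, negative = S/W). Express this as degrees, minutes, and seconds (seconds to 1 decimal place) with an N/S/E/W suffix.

15°02′31.8″ S, 0°57′38.4″ E

Latitude is negative → S; |value| = 15.042171
Lat: 0.042171 × 60 = 2.53026′ → 2′, remainder × 60 = 31.816″
Longitude: whole degrees 0; 57.63960′ → 57′ and 38.376″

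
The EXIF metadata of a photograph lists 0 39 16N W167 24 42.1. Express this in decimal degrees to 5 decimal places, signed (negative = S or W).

Lat: 0 + 39/60 + 16/3600 = 0.654444
N → positive
Longitude: 24′ + 42.1″ = 24.70167′; 167 + 24.70167/60 = 167.411694
W → negative

0.65444, -167.41169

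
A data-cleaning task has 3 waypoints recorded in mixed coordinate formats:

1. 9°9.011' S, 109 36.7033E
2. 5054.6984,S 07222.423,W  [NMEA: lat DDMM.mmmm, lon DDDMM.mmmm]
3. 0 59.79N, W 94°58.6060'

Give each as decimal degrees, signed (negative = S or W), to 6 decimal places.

1. -9.150183, 109.611722
2. -50.911640, -72.373717
3. 0.996500, -94.976767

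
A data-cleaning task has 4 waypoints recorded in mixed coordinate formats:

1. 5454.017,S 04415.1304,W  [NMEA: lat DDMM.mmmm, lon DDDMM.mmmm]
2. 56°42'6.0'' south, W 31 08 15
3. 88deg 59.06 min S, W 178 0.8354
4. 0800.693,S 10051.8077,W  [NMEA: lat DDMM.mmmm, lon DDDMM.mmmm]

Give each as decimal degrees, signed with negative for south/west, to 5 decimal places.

Point 1:
  Lat: degrees = first 2 digits = 54, minutes = 54.017; 54 + 54.017/60 = 54.900283
  S → negative
  Lon: degrees = first 3 digits = 44, minutes = 15.1304; 44 + 15.1304/60 = 44.252173
  W → negative
Point 2:
  φ: 56 + 42/60 + 6/3600 = 56.701667
  S ⇒ negate
  Longitude: 31 + 8/60 + 15/3600 = 31.137500
  hemisphere W, so the sign is −
Point 3:
  Lat: 88 + 59.06/60 = 88.984333
  S ⇒ negate
  λ: 0.8354′ = 0.013923°; total 178.013923
  W → negative
Point 4:
  φ: split at 2 digits → 08° and 0.693′; 8 + 0.693/60 = 8.011550
  S → negative
  Lon: split at 3 digits → 100° and 51.8077′; 100 + 51.8077/60 = 100.863462
  W → negative

1. -54.90028, -44.25217
2. -56.70167, -31.13750
3. -88.98433, -178.01392
4. -8.01155, -100.86346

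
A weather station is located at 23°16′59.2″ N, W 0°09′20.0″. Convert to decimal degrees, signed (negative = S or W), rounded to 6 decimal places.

23.283111, -0.155556

φ: 16′ + 59.2″ = 16.98667′; 23 + 16.98667/60 = 23.2831111
N ⇒ keep positive
λ: 0 + 9/60 + 20/3600 = 0.1555556
hemisphere W, so the sign is −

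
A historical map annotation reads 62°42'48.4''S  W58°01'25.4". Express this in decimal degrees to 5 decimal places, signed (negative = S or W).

-62.71344, -58.02372

Latitude: 62 + 42/60 + 48.4/3600 = 62.713444
S ⇒ negate
Lon: 58 + 1/60 + 25.4/3600 = 58.023722
W → negative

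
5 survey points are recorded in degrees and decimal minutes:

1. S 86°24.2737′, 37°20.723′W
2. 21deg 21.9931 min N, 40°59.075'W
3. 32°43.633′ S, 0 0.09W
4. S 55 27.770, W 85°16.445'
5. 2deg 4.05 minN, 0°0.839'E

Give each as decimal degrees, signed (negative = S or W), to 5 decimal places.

Point 1:
  Lat: 86 + 24.2737/60 = 86.404562
  hemisphere S, so the sign is −
  λ: 37 + 20.723/60 = 37.345383
  W → negative
Point 2:
  φ: 21.9931′ = 0.366552°; total 21.366552
  N ⇒ keep positive
  Longitude: 59.075′ = 0.984583°; total 40.984583
  hemisphere W, so the sign is −
Point 3:
  Lat: 43.633′ = 0.727217°; total 32.727217
  hemisphere S, so the sign is −
  Longitude: 0.09′ = 0.001500°; total 0.001500
  W ⇒ negate
Point 4:
  Latitude: 27.77′ = 0.462833°; total 55.462833
  hemisphere S, so the sign is −
  λ: 16.445′ = 0.274083°; total 85.274083
  W ⇒ negate
Point 5:
  Lat: 2 + 4.05/60 = 2.067500
  N → positive
  Longitude: 0.839′ = 0.013983°; total 0.013983
  E ⇒ keep positive

1. -86.40456, -37.34538
2. 21.36655, -40.98458
3. -32.72722, -0.00150
4. -55.46283, -85.27408
5. 2.06750, 0.01398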